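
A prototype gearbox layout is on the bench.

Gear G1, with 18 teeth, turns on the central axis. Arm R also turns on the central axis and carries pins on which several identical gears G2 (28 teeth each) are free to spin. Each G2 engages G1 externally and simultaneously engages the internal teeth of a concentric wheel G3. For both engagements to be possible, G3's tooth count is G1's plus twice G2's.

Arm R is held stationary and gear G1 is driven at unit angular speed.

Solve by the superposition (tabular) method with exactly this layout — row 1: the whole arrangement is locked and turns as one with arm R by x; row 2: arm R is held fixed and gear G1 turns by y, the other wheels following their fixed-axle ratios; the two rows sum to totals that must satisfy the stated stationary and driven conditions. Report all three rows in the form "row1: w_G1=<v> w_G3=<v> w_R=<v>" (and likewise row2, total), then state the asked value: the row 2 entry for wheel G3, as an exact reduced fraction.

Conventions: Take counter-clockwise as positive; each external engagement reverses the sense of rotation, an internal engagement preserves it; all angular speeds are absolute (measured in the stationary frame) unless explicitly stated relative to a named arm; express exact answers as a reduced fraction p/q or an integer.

row1: w_G1=0 w_G3=0 w_R=0
row2: w_G1=1 w_G3=-9/37 w_R=0
total: w_G1=1 w_G3=-9/37 w_R=0
asked value: -9/37

class = planetary set [G3 = 18+2·28 = 74; Willis about the carrier]
row 1: whole set turns with the arm by x
row 2 — arm fixed, fixed-axis ratios: sun y, ring −(18/74)·y, arm 0
boundary: total ω_arm = x = 0 and total ω_sun = x + y = 1  ⇒  y = 1, x = 0
row 2 ring = −(18/74)·1 = -9/37
totals (row 1 + row 2): sun 0 + 1 = 1, ring 0 + (-9/37) = -9/37, arm 0 + 0 = 0
asked cell (row2, ring) = -9/37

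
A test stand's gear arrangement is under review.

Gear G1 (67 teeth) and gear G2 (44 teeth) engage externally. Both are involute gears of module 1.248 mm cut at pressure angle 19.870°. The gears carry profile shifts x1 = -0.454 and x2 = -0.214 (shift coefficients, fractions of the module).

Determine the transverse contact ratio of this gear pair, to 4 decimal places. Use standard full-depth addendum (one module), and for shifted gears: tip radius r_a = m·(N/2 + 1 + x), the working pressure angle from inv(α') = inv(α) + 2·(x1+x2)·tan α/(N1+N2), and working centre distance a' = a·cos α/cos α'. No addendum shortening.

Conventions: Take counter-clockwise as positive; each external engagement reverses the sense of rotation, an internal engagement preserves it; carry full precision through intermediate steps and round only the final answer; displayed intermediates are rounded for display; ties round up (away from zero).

1.9530

topology: single-mesh involute geometry — m = 1.248, 67T/44T pair
base radii: r_b1 = 39.319012, r_b2 = 25.821441
tip radii: r_a1 = 42.489408, r_a2 = 28.436928
inv(α') = inv(19.870°) + 2·(-0.454-0.214)·tan α/(67+44) = 0.01025607  ⇒  α' = 17.72171°
a' = a·cos α / cos α' = 69.2640·cos 19.870°/cos 17.72171° = 68.385607
action lengths: √(r_a1²−r_b1²) = 16.104816, √(r_a2²−r_b2²) = 11.912686
base pitch p_b = π·m·cos α = 3.687293
CR = (16.104816 + 11.912686 − 68.385607·sin 17.72171°)/3.687293 = 1.953015
contact ratio ≈ 1.9530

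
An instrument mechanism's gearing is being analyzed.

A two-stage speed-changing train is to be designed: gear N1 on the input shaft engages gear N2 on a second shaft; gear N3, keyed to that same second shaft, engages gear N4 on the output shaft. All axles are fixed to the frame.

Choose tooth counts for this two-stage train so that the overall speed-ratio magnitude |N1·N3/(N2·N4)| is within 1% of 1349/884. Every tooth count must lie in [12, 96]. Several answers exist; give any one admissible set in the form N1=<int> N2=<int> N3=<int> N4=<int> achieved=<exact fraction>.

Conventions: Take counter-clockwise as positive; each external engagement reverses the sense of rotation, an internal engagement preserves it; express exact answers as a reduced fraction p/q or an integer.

design class (target 1349/884): fixed-axis compound train
target = 1349/884 in lowest terms: an exact hit needs N1·N3 = k·1349 and N2·N4 = k·884 for one integer k, every count in [12, 96]; additionally prefer no 1:1 stage (N1 ≠ N2, N3 ≠ N4)
k = 1: N1·N3 = 1349 = 19·71, N2·N4 = 884 = 13·68
achieved = 19·71/(13·68) = 1349/884; |achieved − target| = 0 ≤ 1349/88400 ✓

N1=19 N2=13 N3=71 N4=68 achieved=1349/884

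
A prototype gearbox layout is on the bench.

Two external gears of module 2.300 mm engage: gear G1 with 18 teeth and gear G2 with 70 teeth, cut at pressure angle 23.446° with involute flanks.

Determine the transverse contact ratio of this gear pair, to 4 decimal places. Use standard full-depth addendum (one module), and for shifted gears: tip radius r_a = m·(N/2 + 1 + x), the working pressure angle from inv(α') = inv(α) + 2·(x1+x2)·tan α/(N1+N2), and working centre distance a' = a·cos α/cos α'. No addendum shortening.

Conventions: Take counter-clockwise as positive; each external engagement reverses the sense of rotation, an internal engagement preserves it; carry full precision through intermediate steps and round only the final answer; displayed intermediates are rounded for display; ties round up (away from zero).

1.5304

single-mesh involute tooth geometry (18T engaging 70T at module 2.300)
base radii: r_b1 = 18.990914, r_b2 = 73.853556
tip radii: r_a1 = 23.000000, r_a2 = 82.800000
no profile shift: α' = α, a' = a
action lengths: √(r_a1²−r_b1²) = 12.974790, √(r_a2²−r_b2²) = 37.436510
base pitch p_b = π·m·cos α = 6.629080
CR = (12.974790 + 37.436510 − 101.200000·sin 23.44600°)/6.629080 = 1.530436
contact ratio ≈ 1.5304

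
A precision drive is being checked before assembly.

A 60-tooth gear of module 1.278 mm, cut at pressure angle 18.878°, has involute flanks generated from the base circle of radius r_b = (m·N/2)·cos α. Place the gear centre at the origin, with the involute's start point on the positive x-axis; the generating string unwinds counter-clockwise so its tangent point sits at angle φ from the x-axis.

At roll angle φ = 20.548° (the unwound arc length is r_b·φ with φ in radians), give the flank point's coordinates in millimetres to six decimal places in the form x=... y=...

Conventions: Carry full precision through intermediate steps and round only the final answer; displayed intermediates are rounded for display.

recognized (one wheel, involute flank): single-mesh tooth geometry, m = 1.278, N = 60
pitch radius r_p = m·N/2 = 1.278·60/2 = 38.340000
base radius r_b = r_p·cos α = 38.340000·cos 18.878° = 36.277679
roll angle φ = 20.548° = 0.35863025 rad
x = r_b·(cos φ + φ·sin φ) = 38.536138
y = r_b·(sin φ − φ·cos φ) = 0.550634

x=38.536138 y=0.550634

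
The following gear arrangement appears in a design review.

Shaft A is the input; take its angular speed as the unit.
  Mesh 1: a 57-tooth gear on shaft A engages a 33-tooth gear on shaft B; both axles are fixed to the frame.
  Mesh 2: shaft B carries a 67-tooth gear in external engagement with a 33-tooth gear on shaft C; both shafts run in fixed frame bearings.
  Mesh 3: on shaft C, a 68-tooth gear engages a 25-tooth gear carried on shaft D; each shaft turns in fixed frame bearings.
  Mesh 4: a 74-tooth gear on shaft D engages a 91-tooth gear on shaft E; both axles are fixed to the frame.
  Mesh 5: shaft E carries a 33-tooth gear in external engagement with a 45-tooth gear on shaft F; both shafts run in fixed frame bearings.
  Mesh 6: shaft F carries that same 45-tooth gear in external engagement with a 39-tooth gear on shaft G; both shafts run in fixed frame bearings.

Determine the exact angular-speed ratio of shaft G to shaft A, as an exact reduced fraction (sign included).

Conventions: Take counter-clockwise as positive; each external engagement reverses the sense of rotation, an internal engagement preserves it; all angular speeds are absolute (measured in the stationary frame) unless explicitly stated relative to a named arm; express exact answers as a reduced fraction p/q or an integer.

6405736/975975

class = fixed-axis compound train [6 meshes; 6 ratios multiply, 6 sense flips]
mesh 1 [57T→33T]: running ratio 19/11, sense −
mesh 2 [67T→33T]: running ratio 1273/363, sense +
mesh 3 [68T→25T]: running ratio 86564/9075, sense −
mesh 4 [74T→91T]: running ratio 6405736/825825, sense +
mesh 5 [33T→45T]: running ratio 6405736/1126125, sense −
mesh 6 [45T→39T]: running ratio 6405736/975975, sense +
ω_out/ω_in = 6405736/975975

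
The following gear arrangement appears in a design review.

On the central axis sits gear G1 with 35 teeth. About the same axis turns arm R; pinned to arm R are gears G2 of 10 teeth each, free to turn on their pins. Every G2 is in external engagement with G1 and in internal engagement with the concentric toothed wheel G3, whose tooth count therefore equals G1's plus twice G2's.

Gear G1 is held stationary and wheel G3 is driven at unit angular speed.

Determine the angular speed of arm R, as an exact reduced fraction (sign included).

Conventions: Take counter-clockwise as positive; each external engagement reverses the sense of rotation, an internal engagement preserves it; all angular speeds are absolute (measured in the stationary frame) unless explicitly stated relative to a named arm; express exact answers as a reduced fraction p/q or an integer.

11/18

planetary set (35T centre, 10T on arm, 55T internal) — Willis relation
ring teeth: 35 + 2·10 = 55
35(ω_sun−ω_arm) = −55(ω_ring−ω_arm),  ω_sun = 0, ω_ring = 1
35(0−ω_arm) = −55(1−ω_arm)  ⇒  90·ω_arm = 55  ⇒  ω_arm = 11/18
exact speed ratio = 11/18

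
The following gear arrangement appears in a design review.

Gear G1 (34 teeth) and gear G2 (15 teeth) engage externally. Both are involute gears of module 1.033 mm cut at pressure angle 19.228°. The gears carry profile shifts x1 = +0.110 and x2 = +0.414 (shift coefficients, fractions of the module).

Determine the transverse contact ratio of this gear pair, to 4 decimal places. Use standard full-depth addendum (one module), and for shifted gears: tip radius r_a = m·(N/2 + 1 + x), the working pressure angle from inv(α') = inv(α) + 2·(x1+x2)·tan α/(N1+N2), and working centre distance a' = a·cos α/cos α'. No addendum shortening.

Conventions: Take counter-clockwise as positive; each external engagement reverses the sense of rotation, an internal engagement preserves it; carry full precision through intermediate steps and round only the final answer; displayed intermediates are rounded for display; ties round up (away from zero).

1.4682

single-mesh involute tooth geometry (34T engaging 15T at module 1.033)
base radii: r_b1 = 16.581369, r_b2 = 7.315310
tip radii: r_a1 = 18.707630, r_a2 = 9.208162
inv(α') = inv(19.228°) + 2·(+0.110+0.414)·tan α/(34+15) = 0.02065271  ⇒  α' = 22.20803°
a' = a·cos α / cos α' = 25.3085·cos 19.228°/cos 22.20803° = 25.811433
action lengths: √(r_a1²−r_b1²) = 8.662195, √(r_a2²−r_b2²) = 5.592539
base pitch p_b = π·m·cos α = 3.064230
CR = (8.662195 + 5.592539 − 25.811433·sin 22.20803°)/3.064230 = 1.468157
contact ratio ≈ 1.4682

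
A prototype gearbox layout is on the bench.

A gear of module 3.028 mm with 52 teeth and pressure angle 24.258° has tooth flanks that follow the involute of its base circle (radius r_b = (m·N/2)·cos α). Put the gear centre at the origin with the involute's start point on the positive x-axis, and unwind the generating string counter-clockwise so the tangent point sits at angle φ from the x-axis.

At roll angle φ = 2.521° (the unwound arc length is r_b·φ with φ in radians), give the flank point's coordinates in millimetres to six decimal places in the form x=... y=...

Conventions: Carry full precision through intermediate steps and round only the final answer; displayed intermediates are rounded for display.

x=71.846132 y=0.002038

class = single-mesh tooth geometry [base-circle involute, m = 3.028, 52T]
pitch radius r_p = m·N/2 = 3.028·52/2 = 78.728000
base radius r_b = r_p·cos α = 78.728000·cos 24.258° = 71.776687
roll angle φ = 2.521° = 0.04399975 rad
x = r_b·(cos φ + φ·sin φ) = 71.846132
y = r_b·(sin φ − φ·cos φ) = 0.002038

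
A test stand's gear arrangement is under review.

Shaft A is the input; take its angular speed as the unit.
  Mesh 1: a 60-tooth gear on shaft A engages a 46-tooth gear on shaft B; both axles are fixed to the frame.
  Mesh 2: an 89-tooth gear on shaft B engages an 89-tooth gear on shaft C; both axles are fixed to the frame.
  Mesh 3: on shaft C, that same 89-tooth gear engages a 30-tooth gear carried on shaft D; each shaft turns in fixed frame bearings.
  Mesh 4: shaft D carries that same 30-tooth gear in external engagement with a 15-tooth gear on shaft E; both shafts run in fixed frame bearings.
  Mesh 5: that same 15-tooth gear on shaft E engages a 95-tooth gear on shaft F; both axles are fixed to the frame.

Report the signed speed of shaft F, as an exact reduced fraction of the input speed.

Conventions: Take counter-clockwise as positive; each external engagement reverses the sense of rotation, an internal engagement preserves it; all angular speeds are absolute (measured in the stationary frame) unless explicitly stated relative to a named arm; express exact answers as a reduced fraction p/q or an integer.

-534/437

5-mesh fixed-axis compound train (all bearings frame-fixed)
mesh 1 [60T→46T]: |ω|/ω_in = 1×60/46 = 30/23, sense flips to −
mesh 2 [89T→89T]: |ω|/ω_in = (30/23)×89/89 = 30/23, sense flips to +
mesh 3 [89T→30T]: |ω|/ω_in = (30/23)×89/30 = 89/23, sense flips to −
mesh 4 [30T→15T]: |ω|/ω_in = (89/23)×30/15 = 178/23, sense flips to +
mesh 5 [15T→95T]: |ω|/ω_in = (178/23)×15/95 = 534/437, sense flips to −
signed output speed (× input speed) = -534/437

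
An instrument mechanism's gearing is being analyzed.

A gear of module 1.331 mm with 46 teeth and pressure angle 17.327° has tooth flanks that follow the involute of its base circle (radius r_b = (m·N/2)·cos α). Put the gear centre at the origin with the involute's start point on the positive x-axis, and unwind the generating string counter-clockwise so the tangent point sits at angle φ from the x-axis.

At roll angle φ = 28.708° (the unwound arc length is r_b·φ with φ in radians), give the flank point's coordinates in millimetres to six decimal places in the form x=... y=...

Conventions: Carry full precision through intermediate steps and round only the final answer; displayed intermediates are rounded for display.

topology: single-mesh involute geometry — m = 1.331, N = 46
pitch radius r_p = m·N/2 = 1.331·46/2 = 30.613000
base radius r_b = r_p·cos α = 30.613000·cos 17.327° = 29.223799
roll angle φ = 28.708° = 0.50104912 rad
x = r_b·(cos φ + φ·sin φ) = 32.665078
y = r_b·(sin φ − φ·cos φ) = 1.194852

x=32.665078 y=1.194852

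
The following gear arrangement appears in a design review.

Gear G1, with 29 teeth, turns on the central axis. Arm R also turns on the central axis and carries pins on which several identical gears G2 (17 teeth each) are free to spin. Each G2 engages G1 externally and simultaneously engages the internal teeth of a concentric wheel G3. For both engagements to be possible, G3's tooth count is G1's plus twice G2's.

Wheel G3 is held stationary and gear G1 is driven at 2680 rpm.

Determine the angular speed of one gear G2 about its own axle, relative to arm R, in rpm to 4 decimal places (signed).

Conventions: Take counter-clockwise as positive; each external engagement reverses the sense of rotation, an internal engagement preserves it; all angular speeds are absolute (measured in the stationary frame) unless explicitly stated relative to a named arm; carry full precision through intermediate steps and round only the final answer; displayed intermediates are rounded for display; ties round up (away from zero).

-3130.6650 rpm

recognized (axles ride arm R): planetary set, 29/17/63 teeth
normalise by the input: solve with ω_sun = 1, then scale by 2680 rpm
ring teeth: 29 + 2·17 = 63
29(ω_sun−ω_arm) = −63(ω_ring−ω_arm),  ω_ring = 0, ω_sun = 1
29(1−ω_arm) = −63(0−ω_arm)  ⇒  92·ω_arm = 29  ⇒  ω_arm = 29/92
sun–planet mesh: 29·(1−29/92) = −17·(ω_p−ω_arm)  ⇒  ω_p−ω_arm = -1827/1564
scale: ω_p−ω_arm = -1827/1564 × 2680 rpm = -3130.6650 rpm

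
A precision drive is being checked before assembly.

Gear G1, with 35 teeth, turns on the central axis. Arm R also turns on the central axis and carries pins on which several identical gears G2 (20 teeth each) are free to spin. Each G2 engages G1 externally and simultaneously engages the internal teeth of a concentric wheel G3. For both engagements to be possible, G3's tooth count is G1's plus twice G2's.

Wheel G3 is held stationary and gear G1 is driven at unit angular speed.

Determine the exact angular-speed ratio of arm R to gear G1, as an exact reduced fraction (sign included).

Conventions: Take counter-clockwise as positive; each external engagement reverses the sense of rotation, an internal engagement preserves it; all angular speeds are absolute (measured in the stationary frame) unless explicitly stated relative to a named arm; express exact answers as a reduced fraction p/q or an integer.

class = planetary set [G3 = 35+2·20 = 75; Willis about the carrier]
ring teeth: 35 + 2·20 = 75
35(ω_sun−ω_arm) = −75(ω_ring−ω_arm),  ω_ring = 0, ω_sun = 1
35(1−ω_arm) = −75(0−ω_arm)  ⇒  110·ω_arm = 35  ⇒  ω_arm = 7/22
ω_out/ω_in = 7/22

7/22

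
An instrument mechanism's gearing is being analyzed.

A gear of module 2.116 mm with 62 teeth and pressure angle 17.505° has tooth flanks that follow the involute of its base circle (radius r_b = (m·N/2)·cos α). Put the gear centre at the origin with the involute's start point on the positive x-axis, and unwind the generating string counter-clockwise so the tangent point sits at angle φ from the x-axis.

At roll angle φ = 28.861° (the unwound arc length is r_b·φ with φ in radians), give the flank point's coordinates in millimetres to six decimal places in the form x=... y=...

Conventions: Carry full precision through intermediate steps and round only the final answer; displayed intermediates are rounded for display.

class = single-mesh tooth geometry [base-circle involute, m = 2.116, 62T]
pitch radius r_p = m·N/2 = 2.116·62/2 = 65.596000
base radius r_b = r_p·cos α = 65.596000·cos 17.505° = 62.558296
roll angle φ = 28.861° = 0.50371948 rad
x = r_b·(cos φ + φ·sin φ) = 69.998467
y = r_b·(sin φ − φ·cos φ) = 2.598185

x=69.998467 y=2.598185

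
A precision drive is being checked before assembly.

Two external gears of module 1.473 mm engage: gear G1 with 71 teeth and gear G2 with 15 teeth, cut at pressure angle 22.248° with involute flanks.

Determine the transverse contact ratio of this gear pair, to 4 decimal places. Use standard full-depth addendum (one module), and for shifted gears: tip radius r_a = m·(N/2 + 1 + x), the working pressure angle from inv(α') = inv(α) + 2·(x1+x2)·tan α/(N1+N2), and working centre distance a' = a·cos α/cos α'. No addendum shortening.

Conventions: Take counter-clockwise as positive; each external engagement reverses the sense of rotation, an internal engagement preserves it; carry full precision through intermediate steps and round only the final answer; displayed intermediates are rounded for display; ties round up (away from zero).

recognized (one external pair, fixed centres): single-mesh tooth geometry, m = 1.473, N1 = 71, N2 = 15
base radii: r_b1 = 48.398592, r_b2 = 10.225055
tip radii: r_a1 = 53.764500, r_a2 = 12.520500
no profile shift: α' = α, a' = a
action lengths: √(r_a1²−r_b1²) = 23.413622, √(r_a2²−r_b2²) = 7.225730
base pitch p_b = π·m·cos α = 4.283061
CR = (23.413622 + 7.225730 − 63.339000·sin 22.24800°)/4.283061 = 1.554536
contact ratio ≈ 1.5545

1.5545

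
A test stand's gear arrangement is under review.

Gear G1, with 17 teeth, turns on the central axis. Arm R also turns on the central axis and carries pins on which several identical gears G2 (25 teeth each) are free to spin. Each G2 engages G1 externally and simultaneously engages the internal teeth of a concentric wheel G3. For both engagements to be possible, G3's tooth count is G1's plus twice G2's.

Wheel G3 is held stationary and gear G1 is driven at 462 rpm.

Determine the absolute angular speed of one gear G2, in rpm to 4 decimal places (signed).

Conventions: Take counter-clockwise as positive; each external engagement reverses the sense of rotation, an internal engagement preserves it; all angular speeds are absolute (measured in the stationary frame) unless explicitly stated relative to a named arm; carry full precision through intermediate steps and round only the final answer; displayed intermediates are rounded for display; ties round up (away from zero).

topology: planetary set — G1 17T / G2 25T / G3 67T, arm = carrier (Willis)
normalise by the input: solve with ω_sun = 1, then scale by 462 rpm
ring teeth: 17 + 2·25 = 67
17(ω_sun−ω_arm) = −67(ω_ring−ω_arm),  ω_ring = 0, ω_sun = 1
17(1−ω_arm) = −67(0−ω_arm)  ⇒  84·ω_arm = 17  ⇒  ω_arm = 17/84
sun–planet mesh: 17·(1−17/84) = −25·(ω_p−ω_arm)  ⇒  ω_p−ω_arm = -1139/2100
ω_p = 17/84 − 1139/2100 = -17/50
scale: ω_p = -17/50 × 462 rpm = -157.0800 rpm

-157.0800 rpm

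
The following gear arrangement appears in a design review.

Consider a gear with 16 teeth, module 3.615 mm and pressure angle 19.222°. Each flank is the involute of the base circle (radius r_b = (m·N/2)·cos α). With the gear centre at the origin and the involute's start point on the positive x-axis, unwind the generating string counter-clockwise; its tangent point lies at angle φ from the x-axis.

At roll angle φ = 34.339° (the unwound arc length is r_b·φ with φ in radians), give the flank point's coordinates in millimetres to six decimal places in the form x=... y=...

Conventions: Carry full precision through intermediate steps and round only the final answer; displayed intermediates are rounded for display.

recognized (one wheel, involute flank): single-mesh tooth geometry, m = 3.615, N = 16
pitch radius r_p = m·N/2 = 3.615·16/2 = 28.920000
base radius r_b = r_p·cos α = 28.920000·cos 19.222° = 27.307711
roll angle φ = 34.339° = 0.59932861 rad
x = r_b·(cos φ + φ·sin φ) = 31.780406
y = r_b·(sin φ − φ·cos φ) = 1.890073

x=31.780406 y=1.890073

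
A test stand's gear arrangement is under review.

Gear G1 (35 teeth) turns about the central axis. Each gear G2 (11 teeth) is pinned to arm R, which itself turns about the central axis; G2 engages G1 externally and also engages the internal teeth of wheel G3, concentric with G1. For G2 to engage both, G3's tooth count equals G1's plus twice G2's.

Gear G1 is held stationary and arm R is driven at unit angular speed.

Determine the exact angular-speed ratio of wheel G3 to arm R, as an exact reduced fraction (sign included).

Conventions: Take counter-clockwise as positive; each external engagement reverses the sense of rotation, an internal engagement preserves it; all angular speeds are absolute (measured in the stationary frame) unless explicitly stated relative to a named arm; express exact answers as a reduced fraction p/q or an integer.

topology: planetary set — G1 35T / G2 11T / G3 57T, arm = carrier (Willis)
ring teeth: 35 + 2·11 = 57
35(ω_sun−ω_arm) = −57(ω_ring−ω_arm),  ω_sun = 0, ω_arm = 1
ω_ring = 1 − (35/57)(0−1) = 92/57
ω_out/ω_in = 92/57

92/57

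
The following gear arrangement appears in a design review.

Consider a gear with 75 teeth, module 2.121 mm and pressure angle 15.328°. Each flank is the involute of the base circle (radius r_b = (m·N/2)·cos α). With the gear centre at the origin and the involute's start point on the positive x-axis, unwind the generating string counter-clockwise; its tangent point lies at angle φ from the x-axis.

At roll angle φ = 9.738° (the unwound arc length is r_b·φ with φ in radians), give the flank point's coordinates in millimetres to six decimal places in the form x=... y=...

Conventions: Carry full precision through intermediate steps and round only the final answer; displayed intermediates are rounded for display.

x=77.808146 y=0.125172

single-mesh involute tooth geometry (75T wheel at module 2.121)
pitch radius r_p = m·N/2 = 2.121·75/2 = 79.537500
base radius r_b = r_p·cos α = 79.537500·cos 15.328° = 76.708220
roll angle φ = 9.738° = 0.16996016 rad
x = r_b·(cos φ + φ·sin φ) = 77.808146
y = r_b·(sin φ − φ·cos φ) = 0.125172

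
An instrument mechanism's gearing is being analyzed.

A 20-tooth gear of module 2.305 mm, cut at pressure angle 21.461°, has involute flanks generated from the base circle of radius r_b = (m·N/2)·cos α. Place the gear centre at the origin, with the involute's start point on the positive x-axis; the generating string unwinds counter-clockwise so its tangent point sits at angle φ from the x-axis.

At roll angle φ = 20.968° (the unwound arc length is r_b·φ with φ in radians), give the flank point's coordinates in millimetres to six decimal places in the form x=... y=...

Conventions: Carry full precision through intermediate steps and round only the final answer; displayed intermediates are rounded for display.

single-mesh involute tooth geometry (20T wheel at module 2.305)
pitch radius r_p = m·N/2 = 2.305·20/2 = 23.050000
base radius r_b = r_p·cos α = 23.050000·cos 21.461° = 21.451870
roll angle φ = 20.968° = 0.36596064 rad
x = r_b·(cos φ + φ·sin φ) = 22.840625
y = r_b·(sin φ − φ·cos φ) = 0.345796

x=22.840625 y=0.345796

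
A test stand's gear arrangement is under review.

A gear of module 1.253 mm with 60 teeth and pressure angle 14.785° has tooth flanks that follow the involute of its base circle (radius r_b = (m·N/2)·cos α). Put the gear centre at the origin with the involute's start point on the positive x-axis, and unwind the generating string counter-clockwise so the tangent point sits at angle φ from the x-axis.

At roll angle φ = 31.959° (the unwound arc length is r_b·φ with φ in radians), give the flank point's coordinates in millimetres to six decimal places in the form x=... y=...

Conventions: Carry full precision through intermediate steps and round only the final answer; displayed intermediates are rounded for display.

topology: single-mesh involute geometry — m = 1.253, N = 60
pitch radius r_p = m·N/2 = 1.253·60/2 = 37.590000
base radius r_b = r_p·cos α = 37.590000·cos 14.785° = 36.345404
roll angle φ = 31.959° = 0.55778978 rad
x = r_b·(cos φ + φ·sin φ) = 41.567223
y = r_b·(sin φ − φ·cos φ) = 2.037826

x=41.567223 y=2.037826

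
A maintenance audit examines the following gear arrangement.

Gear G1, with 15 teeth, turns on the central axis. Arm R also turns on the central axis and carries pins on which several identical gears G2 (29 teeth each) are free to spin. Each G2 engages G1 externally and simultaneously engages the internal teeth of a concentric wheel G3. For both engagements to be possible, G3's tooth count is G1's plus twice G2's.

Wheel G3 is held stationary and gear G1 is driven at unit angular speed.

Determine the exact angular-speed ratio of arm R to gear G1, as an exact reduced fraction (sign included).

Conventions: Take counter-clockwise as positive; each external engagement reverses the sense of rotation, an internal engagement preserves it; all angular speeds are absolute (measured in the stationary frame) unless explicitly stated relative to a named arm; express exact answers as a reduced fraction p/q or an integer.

planetary set (15T centre, 29T on arm, 73T internal) — Willis relation
ring teeth: 15 + 2·29 = 73
15(ω_sun−ω_arm) = −73(ω_ring−ω_arm),  ω_ring = 0, ω_sun = 1
15(1−ω_arm) = −73(0−ω_arm)  ⇒  88·ω_arm = 15  ⇒  ω_arm = 15/88
ω_out/ω_in = 15/88

15/88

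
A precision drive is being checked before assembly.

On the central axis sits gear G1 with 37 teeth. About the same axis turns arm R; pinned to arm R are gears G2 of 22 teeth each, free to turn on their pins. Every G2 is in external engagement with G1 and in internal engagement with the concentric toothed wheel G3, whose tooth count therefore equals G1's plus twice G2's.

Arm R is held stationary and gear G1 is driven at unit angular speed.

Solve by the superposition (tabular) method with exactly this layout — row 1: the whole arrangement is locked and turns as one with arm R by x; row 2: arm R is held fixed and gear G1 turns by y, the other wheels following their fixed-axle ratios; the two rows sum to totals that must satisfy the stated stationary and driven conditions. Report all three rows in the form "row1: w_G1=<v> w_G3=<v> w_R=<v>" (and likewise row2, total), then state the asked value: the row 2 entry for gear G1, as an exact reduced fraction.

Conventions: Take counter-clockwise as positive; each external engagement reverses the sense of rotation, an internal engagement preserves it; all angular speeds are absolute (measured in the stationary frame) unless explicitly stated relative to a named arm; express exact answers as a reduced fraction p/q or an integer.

topology: planetary set — G1 37T / G2 22T / G3 81T, arm = carrier (Willis)
row 1: whole set turns with the arm by x
row 2 — arm fixed, fixed-axis ratios: sun y, ring −(37/81)·y, arm 0
boundary: total ω_arm = x = 0 and total ω_sun = x + y = 1  ⇒  y = 1, x = 0
row 2 ring = −(37/81)·1 = -37/81
totals (row 1 + row 2): sun 0 + 1 = 1, ring 0 + (-37/81) = -37/81, arm 0 + 0 = 0
asked cell (row2, sun) = 1

row1: w_G1=0 w_G3=0 w_R=0
row2: w_G1=1 w_G3=-37/81 w_R=0
total: w_G1=1 w_G3=-37/81 w_R=0
asked value: 1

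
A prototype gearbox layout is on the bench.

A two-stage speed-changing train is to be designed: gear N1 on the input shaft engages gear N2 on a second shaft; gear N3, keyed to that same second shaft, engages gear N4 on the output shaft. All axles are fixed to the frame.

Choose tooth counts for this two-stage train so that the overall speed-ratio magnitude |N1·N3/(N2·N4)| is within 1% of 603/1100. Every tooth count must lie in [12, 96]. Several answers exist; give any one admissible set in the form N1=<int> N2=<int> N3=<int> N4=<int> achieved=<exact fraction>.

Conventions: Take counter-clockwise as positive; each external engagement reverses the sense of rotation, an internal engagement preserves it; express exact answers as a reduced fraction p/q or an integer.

2-stage fixed-axis compound train for ratio 603/1100
target = 603/1100 in lowest terms: an exact hit needs N1·N3 = k·603 and N2·N4 = k·1100 for one integer k, every count in [12, 96]; additionally prefer no 1:1 stage (N1 ≠ N2, N3 ≠ N4)
k = 1: no 1:1-free in-range split of k·603 and k·1100 into factor pairs; take k = 2
k = 2: N1·N3 = 1206 = 18·67, N2·N4 = 2200 = 25·88
achieved = 18·67/(25·88) = 603/1100; |achieved − target| = 0 ≤ 603/110000 ✓

N1=18 N2=25 N3=67 N4=88 achieved=603/1100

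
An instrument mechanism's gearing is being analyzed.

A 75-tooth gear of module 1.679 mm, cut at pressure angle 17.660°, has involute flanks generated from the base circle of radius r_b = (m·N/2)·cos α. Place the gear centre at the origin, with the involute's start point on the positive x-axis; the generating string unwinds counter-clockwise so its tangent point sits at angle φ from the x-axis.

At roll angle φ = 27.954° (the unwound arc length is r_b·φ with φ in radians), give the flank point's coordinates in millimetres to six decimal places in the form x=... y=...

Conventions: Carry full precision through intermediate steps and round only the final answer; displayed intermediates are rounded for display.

x=66.716479 y=2.267706

single-mesh involute tooth geometry (75T wheel at module 1.679)
pitch radius r_p = m·N/2 = 1.679·75/2 = 62.962500
base radius r_b = r_p·cos α = 62.962500·cos 17.660° = 59.995298
roll angle φ = 27.954° = 0.48788934 rad
x = r_b·(cos φ + φ·sin φ) = 66.716479
y = r_b·(sin φ − φ·cos φ) = 2.267706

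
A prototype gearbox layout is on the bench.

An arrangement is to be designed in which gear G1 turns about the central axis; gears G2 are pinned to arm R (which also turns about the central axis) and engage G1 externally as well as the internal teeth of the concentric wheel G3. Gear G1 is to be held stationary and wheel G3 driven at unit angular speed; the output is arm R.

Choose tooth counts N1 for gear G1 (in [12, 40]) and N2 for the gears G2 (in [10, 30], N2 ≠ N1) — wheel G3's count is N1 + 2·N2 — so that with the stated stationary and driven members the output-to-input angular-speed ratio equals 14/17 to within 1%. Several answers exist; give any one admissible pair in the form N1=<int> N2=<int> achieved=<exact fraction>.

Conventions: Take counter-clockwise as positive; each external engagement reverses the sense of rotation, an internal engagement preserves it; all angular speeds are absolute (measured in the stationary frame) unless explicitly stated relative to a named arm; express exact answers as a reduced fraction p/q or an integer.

N1=12 N2=22 achieved=14/17

design class (target 14/17): planetary set
Willis with ω_sun = 0: ω_arm/ω_ring = N3/(N1+N3); set equal to 14/17  ⇒  N3/N1 = (14/17)/(1 − 14/17) = 14/3
N3 = N1 + 2·N2  ⇒  N2/N1 = (N3/N1 − 1)/2 = (14/3 − 1)/2 = 11/6
smallest multiple with N1 ≥ 12 and N2 ≥ 10: k = 2  ⇒  N1 = 2·6 = 12, N2 = 2·11 = 22 (N1 ≤ 40, N2 ≤ 30, N2 ≠ N1 ✓), N3 = 12 + 2·22 = 56
check: N3/(N1+N3) with N1 = 12, N3 = 56 gives 14/17; |achieved − target| = 0 ≤ 7/850 ✓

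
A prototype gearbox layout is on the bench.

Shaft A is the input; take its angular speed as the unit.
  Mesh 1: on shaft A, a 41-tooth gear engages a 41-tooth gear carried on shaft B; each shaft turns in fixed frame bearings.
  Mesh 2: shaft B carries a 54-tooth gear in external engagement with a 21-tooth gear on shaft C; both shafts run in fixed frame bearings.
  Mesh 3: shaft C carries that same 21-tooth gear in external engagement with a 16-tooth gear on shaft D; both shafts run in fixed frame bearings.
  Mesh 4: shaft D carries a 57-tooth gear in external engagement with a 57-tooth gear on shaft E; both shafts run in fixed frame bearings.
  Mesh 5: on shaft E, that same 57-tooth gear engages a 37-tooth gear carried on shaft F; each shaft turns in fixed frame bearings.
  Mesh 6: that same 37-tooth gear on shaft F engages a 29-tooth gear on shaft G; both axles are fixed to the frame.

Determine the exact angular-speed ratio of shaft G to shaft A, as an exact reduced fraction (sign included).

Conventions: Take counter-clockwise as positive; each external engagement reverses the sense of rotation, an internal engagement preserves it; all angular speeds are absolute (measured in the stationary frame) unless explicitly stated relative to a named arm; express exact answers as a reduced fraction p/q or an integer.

class = fixed-axis compound train [6 meshes; 6 ratios multiply, 6 sense flips]
mesh 1 [41T→41T]: running ratio 1, sense −
mesh 2 [54T→21T]: running ratio 18/7, sense +
mesh 3 [21T→16T]: running ratio 27/8, sense −
mesh 4 [57T→57T]: running ratio 27/8, sense +
mesh 5 [57T→37T]: running ratio 1539/296, sense −
mesh 6 [37T→29T]: running ratio 1539/232, sense +
ω_out/ω_in = 1539/232

1539/232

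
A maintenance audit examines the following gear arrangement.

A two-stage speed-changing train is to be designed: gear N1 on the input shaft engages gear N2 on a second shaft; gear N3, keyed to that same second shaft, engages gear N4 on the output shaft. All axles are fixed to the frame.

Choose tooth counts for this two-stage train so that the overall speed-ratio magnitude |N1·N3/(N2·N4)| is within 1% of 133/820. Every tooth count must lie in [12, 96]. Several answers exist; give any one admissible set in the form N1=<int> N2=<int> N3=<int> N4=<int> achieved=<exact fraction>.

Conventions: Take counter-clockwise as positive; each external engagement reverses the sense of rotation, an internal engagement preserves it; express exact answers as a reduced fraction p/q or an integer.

design class (target 133/820): fixed-axis compound train
target = 133/820 in lowest terms: an exact hit needs N1·N3 = k·133 and N2·N4 = k·820 for one integer k, every count in [12, 96]; additionally prefer no 1:1 stage (N1 ≠ N2, N3 ≠ N4)
k = 1: no 1:1-free in-range split of k·133 and k·820 into factor pairs; take k = 2
k = 2: N1·N3 = 266 = 14·19, N2·N4 = 1640 = 20·82
achieved = 14·19/(20·82) = 133/820; |achieved − target| = 0 ≤ 133/82000 ✓

N1=14 N2=20 N3=19 N4=82 achieved=133/820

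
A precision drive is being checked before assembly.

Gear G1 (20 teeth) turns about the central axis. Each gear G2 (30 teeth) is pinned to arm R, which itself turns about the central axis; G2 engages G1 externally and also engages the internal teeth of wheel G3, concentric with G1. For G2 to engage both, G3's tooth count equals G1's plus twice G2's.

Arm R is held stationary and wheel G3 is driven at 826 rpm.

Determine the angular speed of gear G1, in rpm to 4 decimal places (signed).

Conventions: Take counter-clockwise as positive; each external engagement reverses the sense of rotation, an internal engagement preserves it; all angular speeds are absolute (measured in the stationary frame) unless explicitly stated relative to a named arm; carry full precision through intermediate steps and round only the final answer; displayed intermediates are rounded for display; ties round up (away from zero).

recognized (axles ride arm R): planetary set, 20/30/80 teeth
normalise by the input: solve with ω_ring = 1, then scale by 826 rpm
ring teeth: 20 + 2·30 = 80
20(ω_sun−ω_arm) = −80(ω_ring−ω_arm),  ω_arm = 0, ω_ring = 1
ω_sun = 0 − (80/20)(1−0) = -4
scale: ω_sun = -4 × 826 rpm = -3304.0000 rpm

-3304.0000 rpm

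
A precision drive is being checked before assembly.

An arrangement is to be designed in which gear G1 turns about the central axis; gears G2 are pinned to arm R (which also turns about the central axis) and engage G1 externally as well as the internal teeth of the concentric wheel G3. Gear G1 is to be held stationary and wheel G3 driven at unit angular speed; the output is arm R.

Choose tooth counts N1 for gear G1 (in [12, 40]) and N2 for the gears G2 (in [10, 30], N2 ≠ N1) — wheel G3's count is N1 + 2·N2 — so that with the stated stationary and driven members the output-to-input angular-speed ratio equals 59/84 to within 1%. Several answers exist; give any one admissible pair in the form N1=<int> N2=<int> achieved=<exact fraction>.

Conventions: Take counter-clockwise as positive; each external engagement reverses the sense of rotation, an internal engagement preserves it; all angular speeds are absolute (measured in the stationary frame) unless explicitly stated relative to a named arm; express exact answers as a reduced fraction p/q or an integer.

N1=25 N2=17 achieved=59/84

topology: planetary set — design target 59/84, arm = carrier (Willis)
Willis with ω_sun = 0: ω_arm/ω_ring = N3/(N1+N3); set equal to 59/84  ⇒  N3/N1 = (59/84)/(1 − 59/84) = 59/25
N3 = N1 + 2·N2  ⇒  N2/N1 = (N3/N1 − 1)/2 = (59/25 − 1)/2 = 17/25
smallest multiple with N1 ≥ 12 and N2 ≥ 10: k = 1  ⇒  N1 = 1·25 = 25, N2 = 1·17 = 17 (N1 ≤ 40, N2 ≤ 30, N2 ≠ N1 ✓), N3 = 25 + 2·17 = 59
check: N3/(N1+N3) with N1 = 25, N3 = 59 gives 59/84; |achieved − target| = 0 ≤ 59/8400 ✓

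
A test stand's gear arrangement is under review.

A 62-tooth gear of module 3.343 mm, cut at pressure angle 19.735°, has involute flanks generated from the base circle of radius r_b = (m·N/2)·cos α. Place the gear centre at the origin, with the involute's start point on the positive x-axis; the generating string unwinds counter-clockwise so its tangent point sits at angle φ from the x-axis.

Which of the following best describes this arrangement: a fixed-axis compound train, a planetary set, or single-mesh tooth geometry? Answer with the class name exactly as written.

single-mesh tooth geometry

class = single-mesh tooth geometry [base-circle involute, m = 3.343, 62T]
classification: single-mesh tooth geometry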